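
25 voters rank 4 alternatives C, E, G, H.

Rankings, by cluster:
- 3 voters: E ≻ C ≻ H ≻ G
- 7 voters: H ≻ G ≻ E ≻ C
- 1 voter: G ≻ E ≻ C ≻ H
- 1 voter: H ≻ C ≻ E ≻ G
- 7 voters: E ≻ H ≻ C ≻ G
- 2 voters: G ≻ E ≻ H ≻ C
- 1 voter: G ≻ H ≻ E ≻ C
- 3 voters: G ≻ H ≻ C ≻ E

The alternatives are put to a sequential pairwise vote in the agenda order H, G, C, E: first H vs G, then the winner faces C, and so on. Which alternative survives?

Round 1: H vs G — 18–7, H advances.
Round 2: H vs C — 21–4, H advances.
Round 3: H vs E — 12–13, E advances.
E survives the agenda.

E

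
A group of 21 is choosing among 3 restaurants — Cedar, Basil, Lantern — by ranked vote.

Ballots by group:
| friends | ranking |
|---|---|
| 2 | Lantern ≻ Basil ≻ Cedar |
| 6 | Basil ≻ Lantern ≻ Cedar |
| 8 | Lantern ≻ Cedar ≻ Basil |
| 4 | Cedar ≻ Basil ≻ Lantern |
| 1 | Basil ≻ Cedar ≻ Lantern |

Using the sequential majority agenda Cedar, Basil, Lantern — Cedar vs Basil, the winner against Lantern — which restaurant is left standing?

Round 1: Cedar vs Basil — 12–9, Cedar advances.
Round 2: Cedar vs Lantern — 5–16, Lantern advances.
The agenda winner is Lantern.

Lantern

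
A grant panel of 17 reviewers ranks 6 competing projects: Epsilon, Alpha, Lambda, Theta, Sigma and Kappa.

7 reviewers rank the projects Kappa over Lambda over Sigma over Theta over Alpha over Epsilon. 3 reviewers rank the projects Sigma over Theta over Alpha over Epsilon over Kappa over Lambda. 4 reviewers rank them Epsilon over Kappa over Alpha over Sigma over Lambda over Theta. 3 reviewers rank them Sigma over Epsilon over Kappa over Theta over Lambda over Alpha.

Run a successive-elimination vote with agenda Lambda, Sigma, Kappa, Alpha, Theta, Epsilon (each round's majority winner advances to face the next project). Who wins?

Round 1: Lambda vs Sigma — 7–10, Sigma advances.
Round 2: Sigma vs Kappa — 6–11, Kappa advances.
Round 3: Kappa vs Alpha — 14–3, Kappa advances.
Round 4: Kappa vs Theta — 14–3, Kappa advances.
Round 5: Kappa vs Epsilon — 7–10, Epsilon advances.
Epsilon survives the agenda.

Epsilon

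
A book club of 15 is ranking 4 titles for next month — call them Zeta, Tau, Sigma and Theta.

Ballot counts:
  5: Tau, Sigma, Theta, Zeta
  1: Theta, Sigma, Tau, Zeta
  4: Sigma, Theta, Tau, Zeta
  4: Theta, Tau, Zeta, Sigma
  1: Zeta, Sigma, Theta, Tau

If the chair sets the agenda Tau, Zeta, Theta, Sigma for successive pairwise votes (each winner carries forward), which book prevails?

Sigma

Round 1: Tau vs Zeta — 14–1, Tau advances.
Round 2: Tau vs Theta — 5–10, Theta advances.
Round 3: Theta vs Sigma — 5–10, Sigma advances.
Sigma survives the agenda.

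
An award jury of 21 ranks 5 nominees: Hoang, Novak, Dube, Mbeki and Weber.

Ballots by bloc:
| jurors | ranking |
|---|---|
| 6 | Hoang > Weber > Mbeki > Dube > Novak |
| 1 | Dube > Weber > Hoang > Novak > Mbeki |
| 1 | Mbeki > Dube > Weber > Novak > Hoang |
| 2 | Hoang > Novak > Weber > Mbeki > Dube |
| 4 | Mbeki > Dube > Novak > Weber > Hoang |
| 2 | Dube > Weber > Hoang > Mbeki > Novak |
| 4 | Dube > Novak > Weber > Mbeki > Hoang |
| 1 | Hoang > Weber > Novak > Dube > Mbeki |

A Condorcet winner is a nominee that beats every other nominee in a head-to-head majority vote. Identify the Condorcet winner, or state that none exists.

Pairwise majorities:
Hoang vs Novak: Hoang wins 12–9.
Hoang vs Dube: Dube, 12–9.
Hoang vs Mbeki: Hoang, 12–9.
Hoang vs Weber: Weber, 12–9.
Novak–Dube: Dube 18–3.
Novak vs Mbeki: Mbeki, 13–8.
Novak vs Weber: Weber, 11–10.
Dube vs Mbeki: Mbeki wins 13–8.
Dube vs Weber: Dube wins 12–9.
Mbeki vs Weber: Weber wins 16–5.
No nominee is unbeaten: Hoang loses to Dube; Novak loses to Hoang; Dube loses to Mbeki; Mbeki loses to Hoang; Weber loses to Dube. In particular Hoang → Mbeki → Dube → Hoang is a majority cycle — no Condorcet winner exists.

none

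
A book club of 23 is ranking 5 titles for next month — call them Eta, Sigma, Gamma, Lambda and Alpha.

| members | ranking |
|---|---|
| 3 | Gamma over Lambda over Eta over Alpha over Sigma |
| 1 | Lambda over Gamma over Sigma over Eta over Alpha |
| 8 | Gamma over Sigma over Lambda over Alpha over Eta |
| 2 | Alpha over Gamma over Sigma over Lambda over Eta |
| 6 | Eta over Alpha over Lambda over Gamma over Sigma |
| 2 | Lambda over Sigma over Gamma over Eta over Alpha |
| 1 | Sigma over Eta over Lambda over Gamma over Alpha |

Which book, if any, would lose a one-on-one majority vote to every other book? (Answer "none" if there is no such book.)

Head-to-head results (23 members):
Eta vs Sigma: Sigma wins 14–9.
Eta vs Gamma: 7 to 16, Gamma.
Eta vs Lambda: Lambda, 16–7.
Eta vs Alpha: Eta is ranked higher on 3+1+6+2+1 = 13 ballots, Alpha on 10. Eta wins 13–10.
Sigma vs Gamma: Sigma is ranked higher on 2+1 = 3 ballots, Gamma on 20. Gamma wins 20–3.
Sigma–Lambda: Lambda 12–11.
Sigma vs Alpha: Sigma preferred on 1+8+2+1 = 12 ballots; Sigma wins 12–11.
Gamma vs Lambda: 13 to 10, Gamma.
Gamma vs Alpha: Gamma is ranked higher on 3+1+8+2+1 = 15 ballots, Alpha on 8. Gamma wins 15–8.
Lambda vs Alpha: Lambda wins 15–8.
Alpha loses to every other book — it is the Condorcet loser.

Alpha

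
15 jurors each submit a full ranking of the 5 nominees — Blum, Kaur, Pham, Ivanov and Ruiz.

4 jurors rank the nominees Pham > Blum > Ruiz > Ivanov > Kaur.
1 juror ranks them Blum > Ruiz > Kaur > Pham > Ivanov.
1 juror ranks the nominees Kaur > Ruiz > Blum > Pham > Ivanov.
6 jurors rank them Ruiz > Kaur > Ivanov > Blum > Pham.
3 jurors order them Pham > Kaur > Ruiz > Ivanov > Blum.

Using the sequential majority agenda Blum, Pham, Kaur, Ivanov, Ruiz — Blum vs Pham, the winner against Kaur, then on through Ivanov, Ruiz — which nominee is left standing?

Round 1: Blum vs Pham — 8–7, Blum advances.
Round 2: Blum vs Kaur — 5–10, Kaur advances.
Round 3: Kaur vs Ivanov — 11–4, Kaur advances.
Round 4: Kaur vs Ruiz — 4–11, Ruiz advances.
Ruiz survives the agenda.

Ruiz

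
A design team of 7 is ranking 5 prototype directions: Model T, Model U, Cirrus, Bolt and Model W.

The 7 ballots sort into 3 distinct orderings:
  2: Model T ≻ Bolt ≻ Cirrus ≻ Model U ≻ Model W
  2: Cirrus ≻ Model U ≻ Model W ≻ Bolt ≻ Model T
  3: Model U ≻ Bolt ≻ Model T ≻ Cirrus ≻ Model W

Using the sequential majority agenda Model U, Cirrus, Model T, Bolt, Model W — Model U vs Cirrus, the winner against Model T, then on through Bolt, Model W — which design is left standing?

Round 1: Model U vs Cirrus — 3–4, Cirrus advances.
Round 2: Cirrus vs Model T — 2–5, Model T advances.
Round 3: Model T vs Bolt — 2–5, Bolt advances.
Round 4: Bolt vs Model W — 5–2, Bolt advances.
Bolt survives the agenda.

Bolt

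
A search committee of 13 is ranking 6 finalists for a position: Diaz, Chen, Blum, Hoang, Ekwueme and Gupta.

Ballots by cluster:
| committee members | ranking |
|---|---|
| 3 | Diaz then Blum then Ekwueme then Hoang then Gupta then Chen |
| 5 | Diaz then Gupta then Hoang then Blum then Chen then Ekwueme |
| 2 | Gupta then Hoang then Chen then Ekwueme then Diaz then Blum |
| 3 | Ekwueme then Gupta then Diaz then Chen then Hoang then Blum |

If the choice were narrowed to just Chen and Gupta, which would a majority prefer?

Gupta

No ballot ranks Chen above Gupta: 0.
Ballots ranking Gupta above Chen: 13 − 0 = 13.
Gupta wins the head-to-head 13–0.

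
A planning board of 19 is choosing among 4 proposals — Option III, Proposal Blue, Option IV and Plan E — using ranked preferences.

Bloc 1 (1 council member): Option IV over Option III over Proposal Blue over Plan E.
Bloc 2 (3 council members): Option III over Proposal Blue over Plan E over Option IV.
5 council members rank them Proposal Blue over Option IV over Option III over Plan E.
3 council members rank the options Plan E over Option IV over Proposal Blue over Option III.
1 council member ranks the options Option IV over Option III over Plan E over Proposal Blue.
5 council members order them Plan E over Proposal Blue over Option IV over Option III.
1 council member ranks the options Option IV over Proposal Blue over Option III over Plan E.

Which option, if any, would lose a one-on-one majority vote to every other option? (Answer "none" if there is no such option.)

none

Head-to-head results (19 council members):
Option III vs Proposal Blue: Option III is ranked higher on 1+3+1 = 5 ballots, Proposal Blue on 14. Proposal Blue wins 14–5.
Option III vs Option IV: Option III is ranked higher on 3 ballots, Option IV on 16. Option IV wins 16–3.
Option III vs Plan E: Option III wins 11–8.
Proposal Blue–Option IV: Proposal Blue 13–6.
Proposal Blue vs Plan E: 10 to 9, Proposal Blue.
Option IV vs Plan E: 1+5+1+1 = 8 for Option IV, 11 for Plan E — Plan E by 11–8.
Each option has at least one pairwise win (Option III beats Plan E; Proposal Blue beats Option III; Option IV beats Option III; Plan E beats Option IV) — no Condorcet loser.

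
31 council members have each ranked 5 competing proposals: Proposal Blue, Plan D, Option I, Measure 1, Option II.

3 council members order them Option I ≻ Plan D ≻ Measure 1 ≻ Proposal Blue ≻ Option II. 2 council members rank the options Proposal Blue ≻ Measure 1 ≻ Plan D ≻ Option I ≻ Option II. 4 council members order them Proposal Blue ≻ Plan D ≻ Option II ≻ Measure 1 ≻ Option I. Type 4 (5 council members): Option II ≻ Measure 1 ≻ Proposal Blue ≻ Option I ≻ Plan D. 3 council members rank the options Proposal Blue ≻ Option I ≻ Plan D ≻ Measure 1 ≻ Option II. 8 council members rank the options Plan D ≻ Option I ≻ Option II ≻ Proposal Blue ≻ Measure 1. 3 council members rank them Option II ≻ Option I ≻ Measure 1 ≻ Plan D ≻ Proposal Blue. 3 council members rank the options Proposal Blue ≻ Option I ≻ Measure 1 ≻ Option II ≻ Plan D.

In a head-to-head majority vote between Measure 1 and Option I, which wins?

Ballots ranking Measure 1 above Option I: 2 + 4 + 5 = 11.
Ballots ranking Option I above Measure 1: 31 − 11 = 20.
Option I wins the head-to-head 20–11.

Option I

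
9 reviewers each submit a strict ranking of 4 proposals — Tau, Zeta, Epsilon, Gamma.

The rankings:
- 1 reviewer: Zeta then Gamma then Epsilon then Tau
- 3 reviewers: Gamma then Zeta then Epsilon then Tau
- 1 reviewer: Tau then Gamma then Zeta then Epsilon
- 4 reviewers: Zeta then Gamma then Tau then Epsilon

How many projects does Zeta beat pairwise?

3

Zeta against each rival (9 reviewers):
Zeta vs Tau: Zeta preferred on 1+3+4 = 8 ballots; Zeta wins 8–1.
Zeta vs Epsilon: Zeta, 9–0.
Zeta vs Gamma: Zeta, 5–4.
Zeta beats Tau, Epsilon, Gamma — 3 pairwise wins.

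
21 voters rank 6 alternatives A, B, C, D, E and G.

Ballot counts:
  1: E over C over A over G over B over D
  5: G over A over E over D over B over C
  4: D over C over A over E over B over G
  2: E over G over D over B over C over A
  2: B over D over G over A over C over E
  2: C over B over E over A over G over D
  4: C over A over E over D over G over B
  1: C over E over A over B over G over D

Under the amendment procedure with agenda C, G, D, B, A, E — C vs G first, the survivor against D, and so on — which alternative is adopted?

Round 1: C vs G — 12–9, C advances.
Round 2: C vs D — 8–13, D advances.
Round 3: D vs B — 15–6, D advances.
Round 4: D vs A — 8–13, A advances.
Round 5: A vs E — 15–6, A advances.
The agenda winner is A.

A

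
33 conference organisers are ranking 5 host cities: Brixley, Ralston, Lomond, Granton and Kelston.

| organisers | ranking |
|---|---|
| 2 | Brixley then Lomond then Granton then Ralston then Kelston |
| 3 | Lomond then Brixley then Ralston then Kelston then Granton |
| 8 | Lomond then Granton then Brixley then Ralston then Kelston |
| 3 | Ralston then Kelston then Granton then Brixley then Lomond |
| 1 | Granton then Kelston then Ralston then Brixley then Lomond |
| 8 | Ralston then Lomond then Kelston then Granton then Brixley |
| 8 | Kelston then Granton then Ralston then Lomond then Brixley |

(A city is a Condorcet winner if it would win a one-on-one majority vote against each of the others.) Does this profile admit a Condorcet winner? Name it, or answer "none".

Head-to-head results (33 organisers):
Brixley vs Ralston: Brixley preferred on 2+3+8 = 13 ballots; Ralston wins 20–13.
Brixley vs Lomond: 2+3+1 = 6 for Brixley, 27 for Lomond — Lomond by 27–6.
Brixley vs Granton: 5 to 28, Granton.
Brixley vs Kelston: Brixley is ranked higher on 2+3+8 = 13 ballots, Kelston on 20. Kelston wins 20–13.
Ralston vs Lomond: Ralston wins 20–13.
Ralston vs Granton: Granton, 19–14.
Ralston vs Kelston: 24 to 9, Ralston.
Lomond vs Granton: 2+3+8+8 = 21 for Lomond, 12 for Granton — Lomond by 21–12.
Lomond vs Kelston: 21 to 12, Lomond.
Granton vs Kelston: Kelston, 22–11.
Every city loses at least once (Brixley loses to Ralston; Ralston loses to Granton; Lomond loses to Ralston; Granton loses to Lomond; Kelston loses to Ralston). The majority relation contains the cycle Ralston → Lomond → Granton → Ralston, so there is no Condorcet winner.

none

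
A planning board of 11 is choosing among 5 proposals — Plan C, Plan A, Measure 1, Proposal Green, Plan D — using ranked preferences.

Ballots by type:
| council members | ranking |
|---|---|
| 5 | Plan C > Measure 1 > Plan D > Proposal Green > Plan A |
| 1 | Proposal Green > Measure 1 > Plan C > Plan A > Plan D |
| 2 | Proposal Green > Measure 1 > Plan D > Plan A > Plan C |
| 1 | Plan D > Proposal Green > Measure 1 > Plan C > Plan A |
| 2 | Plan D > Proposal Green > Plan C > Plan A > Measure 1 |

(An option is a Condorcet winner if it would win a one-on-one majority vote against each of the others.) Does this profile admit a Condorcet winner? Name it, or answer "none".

none

Check each pair by majority over 11 ballots:
Plan C–Plan A: Plan C 9–2.
Plan C vs Measure 1: Plan C, 7–4.
Plan C vs Proposal Green: Proposal Green, 6–5.
Plan C–Plan D: Plan C 6–5.
Plan A vs Measure 1: Measure 1, 9–2.
Plan A vs Proposal Green: Proposal Green, 11–0.
Plan A vs Plan D: Plan D wins 10–1.
Measure 1 vs Proposal Green: Proposal Green wins 6–5.
Measure 1 vs Plan D: Measure 1 wins 8–3.
Proposal Green vs Plan D: Plan D wins 8–3.
No option is unbeaten: Plan C loses to Proposal Green; Plan A loses to Plan C; Measure 1 loses to Plan C; Proposal Green loses to Plan D; Plan D loses to Plan C. In particular Plan C beats Plan D beats Proposal Green beats Plan C is a majority cycle — no Condorcet winner exists.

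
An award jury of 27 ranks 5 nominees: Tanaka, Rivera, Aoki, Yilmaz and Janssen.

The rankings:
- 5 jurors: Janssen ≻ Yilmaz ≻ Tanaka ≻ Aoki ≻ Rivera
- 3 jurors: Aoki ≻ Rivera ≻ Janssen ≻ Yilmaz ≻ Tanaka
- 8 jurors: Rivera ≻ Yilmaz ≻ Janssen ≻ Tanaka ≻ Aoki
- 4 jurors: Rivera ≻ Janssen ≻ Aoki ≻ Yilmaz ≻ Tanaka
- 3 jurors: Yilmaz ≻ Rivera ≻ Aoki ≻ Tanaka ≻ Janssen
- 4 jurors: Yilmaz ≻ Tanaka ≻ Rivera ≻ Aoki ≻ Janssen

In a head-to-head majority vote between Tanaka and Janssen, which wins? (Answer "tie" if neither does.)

Ballots ranking Tanaka above Janssen: 3 + 4 = 7.
Ballots ranking Janssen above Tanaka: 27 − 7 = 20.
Janssen wins the head-to-head 20–7.

Janssen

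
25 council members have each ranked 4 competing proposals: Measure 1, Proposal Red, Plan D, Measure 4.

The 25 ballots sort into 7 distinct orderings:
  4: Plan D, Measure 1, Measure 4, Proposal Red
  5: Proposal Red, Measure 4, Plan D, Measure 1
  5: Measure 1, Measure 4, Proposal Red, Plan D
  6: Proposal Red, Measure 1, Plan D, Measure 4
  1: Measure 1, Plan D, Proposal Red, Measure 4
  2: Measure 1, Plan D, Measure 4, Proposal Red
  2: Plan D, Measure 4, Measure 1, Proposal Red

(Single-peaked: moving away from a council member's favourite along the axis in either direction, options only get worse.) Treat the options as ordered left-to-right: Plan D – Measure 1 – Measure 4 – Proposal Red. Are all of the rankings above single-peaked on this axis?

no

Axis positions: Plan D=1, Measure 1=2, Measure 4=3, Proposal Red=4.
Type 1 (peak Plan D at position 1): ranking walks positions 1-2-3-4, expanding outward from the peak — single-peaked.
Type 2: ranking walks positions 4-3-1-2; Plan D is ranked above Measure 1 even though Measure 1 lies between Plan D and the peak Proposal Red on the axis — preferences dip and rise again. Not single-peaked.
Type 3 (peak Measure 1 at position 2): ranking walks positions 2-3-4-1, expanding outward from the peak — single-peaked.
Type 4: ranking walks positions 4-2-1-3; Measure 1 is ranked above Measure 4 even though Measure 4 lies between Measure 1 and the peak Proposal Red on the axis — preferences dip and rise again. Not single-peaked.
Type 5: ranking walks positions 2-1-4-3; Proposal Red is ranked above Measure 4 even though Measure 4 lies between Proposal Red and the peak Measure 1 on the axis — preferences dip and rise again. Not single-peaked.
Type 6 (peak Measure 1 at position 2): ranking walks positions 2-1-3-4, expanding outward from the peak — single-peaked.
Type 7: ranking walks positions 1-3-2-4; Measure 4 is ranked above Measure 1 even though Measure 1 lies between Measure 4 and the peak Plan D on the axis — preferences dip and rise again. Not single-peaked.
Type 2 violates single-peakedness, so the profile is not single-peaked on this axis.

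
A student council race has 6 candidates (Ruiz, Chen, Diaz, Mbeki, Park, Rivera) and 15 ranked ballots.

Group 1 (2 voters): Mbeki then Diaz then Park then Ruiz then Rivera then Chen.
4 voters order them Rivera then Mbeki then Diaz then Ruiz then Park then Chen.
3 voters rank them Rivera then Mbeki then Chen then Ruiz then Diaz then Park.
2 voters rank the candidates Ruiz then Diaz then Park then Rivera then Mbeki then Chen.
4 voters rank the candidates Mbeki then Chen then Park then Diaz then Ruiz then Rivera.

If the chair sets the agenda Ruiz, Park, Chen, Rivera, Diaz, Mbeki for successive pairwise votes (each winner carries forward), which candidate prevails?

Round 1: Ruiz vs Park — 9–6, Ruiz advances.
Round 2: Ruiz vs Chen — 8–7, Ruiz advances.
Round 3: Ruiz vs Rivera — 8–7, Ruiz advances.
Round 4: Ruiz vs Diaz — 5–10, Diaz advances.
Round 5: Diaz vs Mbeki — 2–13, Mbeki advances.
The agenda winner is Mbeki.

Mbeki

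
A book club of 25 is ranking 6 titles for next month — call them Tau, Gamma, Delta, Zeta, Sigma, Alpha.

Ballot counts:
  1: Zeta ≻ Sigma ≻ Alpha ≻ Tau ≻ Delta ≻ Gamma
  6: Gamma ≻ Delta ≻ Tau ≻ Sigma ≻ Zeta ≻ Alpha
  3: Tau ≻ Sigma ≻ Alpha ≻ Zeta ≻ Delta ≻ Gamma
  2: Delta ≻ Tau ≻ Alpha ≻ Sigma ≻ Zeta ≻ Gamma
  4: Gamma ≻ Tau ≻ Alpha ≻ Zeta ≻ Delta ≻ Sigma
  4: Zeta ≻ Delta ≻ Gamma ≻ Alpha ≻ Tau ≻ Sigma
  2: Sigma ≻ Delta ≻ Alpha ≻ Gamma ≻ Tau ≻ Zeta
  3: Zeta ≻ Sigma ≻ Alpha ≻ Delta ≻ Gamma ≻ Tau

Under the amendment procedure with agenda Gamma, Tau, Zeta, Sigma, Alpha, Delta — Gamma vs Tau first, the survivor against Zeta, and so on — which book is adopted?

Delta

Round 1: Gamma vs Tau — 19–6, Gamma advances.
Round 2: Gamma vs Zeta — 12–13, Zeta advances.
Round 3: Zeta vs Sigma — 12–13, Sigma advances.
Round 4: Sigma vs Alpha — 15–10, Sigma advances.
Round 5: Sigma vs Delta — 9–16, Delta advances.
The agenda winner is Delta.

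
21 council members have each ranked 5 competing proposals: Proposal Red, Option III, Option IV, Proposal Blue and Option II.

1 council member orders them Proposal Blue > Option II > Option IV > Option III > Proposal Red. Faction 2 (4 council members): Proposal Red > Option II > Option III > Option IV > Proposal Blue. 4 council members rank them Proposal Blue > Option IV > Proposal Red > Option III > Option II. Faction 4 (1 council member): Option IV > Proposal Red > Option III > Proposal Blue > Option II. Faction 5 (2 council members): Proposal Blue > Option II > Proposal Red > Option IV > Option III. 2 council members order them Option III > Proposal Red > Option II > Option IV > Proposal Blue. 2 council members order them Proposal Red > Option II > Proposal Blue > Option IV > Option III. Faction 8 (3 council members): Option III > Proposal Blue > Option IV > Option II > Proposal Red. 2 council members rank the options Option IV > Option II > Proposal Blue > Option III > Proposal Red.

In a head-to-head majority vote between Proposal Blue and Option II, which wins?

Ballots ranking Proposal Blue above Option II: 1 + 4 + 1 + 2 + 3 = 11.
Ballots ranking Option II above Proposal Blue: 21 − 11 = 10.
Proposal Blue wins the head-to-head 11–10.

Proposal Blue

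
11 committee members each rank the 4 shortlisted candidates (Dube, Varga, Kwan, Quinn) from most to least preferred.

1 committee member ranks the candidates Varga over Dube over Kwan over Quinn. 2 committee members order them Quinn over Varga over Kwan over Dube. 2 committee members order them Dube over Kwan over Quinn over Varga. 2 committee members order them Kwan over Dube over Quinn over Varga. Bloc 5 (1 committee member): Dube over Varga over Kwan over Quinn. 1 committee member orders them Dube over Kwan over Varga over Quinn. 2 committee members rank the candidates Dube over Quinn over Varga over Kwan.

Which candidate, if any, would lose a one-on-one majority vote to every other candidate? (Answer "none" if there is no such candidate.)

Head-to-head results (11 committee members):
Dube vs Varga: Dube is ranked higher on 2+2+1+1+2 = 8 ballots, Varga on 3. Dube wins 8–3.
Dube vs Kwan: Dube, 7–4.
Dube vs Quinn: Dube is ranked higher on 1+2+2+1+1+2 = 9 ballots, Quinn on 2. Dube wins 9–2.
Varga vs Kwan: Varga, 6–5.
Varga vs Quinn: 3 to 8, Quinn.
Kwan vs Quinn: Kwan wins 7–4.
No candidate is winless: Dube beats Varga; Varga beats Kwan; Kwan beats Quinn; Quinn beats Varga. There is no Condorcet loser.

none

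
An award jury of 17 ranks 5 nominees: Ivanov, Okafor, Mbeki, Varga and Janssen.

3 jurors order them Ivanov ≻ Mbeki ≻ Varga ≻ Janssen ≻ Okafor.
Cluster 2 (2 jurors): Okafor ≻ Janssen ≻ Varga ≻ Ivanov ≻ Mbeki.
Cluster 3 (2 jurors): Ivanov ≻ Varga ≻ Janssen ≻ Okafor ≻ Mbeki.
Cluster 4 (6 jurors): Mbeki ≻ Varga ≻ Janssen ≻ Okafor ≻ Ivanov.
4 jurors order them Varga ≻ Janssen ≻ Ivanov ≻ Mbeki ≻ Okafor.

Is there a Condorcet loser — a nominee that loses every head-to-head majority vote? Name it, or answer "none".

Okafor

Head-to-head results (17 jurors):
Ivanov vs Okafor: Ivanov, 9–8.
Ivanov vs Mbeki: Ivanov wins 11–6.
Ivanov vs Varga: Ivanov preferred on 3+2 = 5 ballots; Varga wins 12–5.
Ivanov vs Janssen: Ivanov preferred on 3+2 = 5 ballots; Janssen wins 12–5.
Okafor vs Mbeki: Mbeki, 13–4.
Okafor vs Varga: Varga, 15–2.
Okafor vs Janssen: Janssen, 15–2.
Mbeki vs Varga: Mbeki preferred on 3+6 = 9 ballots; Mbeki wins 9–8.
Mbeki vs Janssen: Mbeki, 9–8.
Varga vs Janssen: Varga preferred on 3+2+6+4 = 15 ballots; Varga wins 15–2.
Only Okafor has no wins; Okafor is the Condorcet loser.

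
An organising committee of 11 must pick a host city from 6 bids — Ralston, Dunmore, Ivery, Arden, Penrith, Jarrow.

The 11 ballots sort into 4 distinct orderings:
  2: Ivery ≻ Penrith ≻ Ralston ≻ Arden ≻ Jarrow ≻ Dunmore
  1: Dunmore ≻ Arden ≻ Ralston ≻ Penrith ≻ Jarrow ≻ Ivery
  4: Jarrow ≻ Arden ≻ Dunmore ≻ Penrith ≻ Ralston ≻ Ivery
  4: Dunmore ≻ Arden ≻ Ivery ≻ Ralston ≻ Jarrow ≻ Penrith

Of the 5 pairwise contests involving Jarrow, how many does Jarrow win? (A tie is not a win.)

2

Jarrow against each rival (11 organisers):
Jarrow vs Ralston: Jarrow is ranked higher on 4 ballots, Ralston on 7. Ralston wins 7–4.
Jarrow vs Dunmore: Jarrow wins 6–5.
Jarrow vs Ivery: Ivery, 6–5.
Jarrow vs Arden: 4 to 7, Arden.
Jarrow vs Penrith: 8 to 3, Jarrow.
Jarrow beats Dunmore, Penrith; loses to Ralston, Ivery, Arden — 2 pairwise wins.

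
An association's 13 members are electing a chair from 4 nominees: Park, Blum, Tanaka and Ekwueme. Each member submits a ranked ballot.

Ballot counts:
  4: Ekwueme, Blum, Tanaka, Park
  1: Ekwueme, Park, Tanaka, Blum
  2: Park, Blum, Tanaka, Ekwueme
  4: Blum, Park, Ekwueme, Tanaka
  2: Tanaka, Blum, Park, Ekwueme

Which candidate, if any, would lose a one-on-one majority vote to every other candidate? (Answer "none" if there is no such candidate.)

Tanaka

Head-to-head results (13 voters):
Park vs Blum: Blum wins 10–3.
Park vs Tanaka: Park is ranked higher on 1+2+4 = 7 ballots, Tanaka on 6. Park wins 7–6.
Park vs Ekwueme: Park wins 8–5.
Blum vs Tanaka: Blum is ranked higher on 4+2+4 = 10 ballots, Tanaka on 3. Blum wins 10–3.
Blum vs Ekwueme: Blum preferred on 2+4+2 = 8 ballots; Blum wins 8–5.
Tanaka vs Ekwueme: 2+2 = 4 for Tanaka, 9 for Ekwueme — Ekwueme by 9–4.
Only Tanaka has no wins; Tanaka is the Condorcet loser.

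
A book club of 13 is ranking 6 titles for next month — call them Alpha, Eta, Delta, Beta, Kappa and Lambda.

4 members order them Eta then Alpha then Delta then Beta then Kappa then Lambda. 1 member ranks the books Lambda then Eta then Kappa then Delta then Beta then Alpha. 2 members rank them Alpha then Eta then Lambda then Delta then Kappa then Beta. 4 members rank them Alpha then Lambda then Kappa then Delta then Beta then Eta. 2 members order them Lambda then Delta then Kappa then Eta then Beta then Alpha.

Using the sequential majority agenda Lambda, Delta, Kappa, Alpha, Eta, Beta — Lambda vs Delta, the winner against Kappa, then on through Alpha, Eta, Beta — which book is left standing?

Round 1: Lambda vs Delta — 9–4, Lambda advances.
Round 2: Lambda vs Kappa — 9–4, Lambda advances.
Round 3: Lambda vs Alpha — 3–10, Alpha advances.
Round 4: Alpha vs Eta — 6–7, Eta advances.
Round 5: Eta vs Beta — 9–4, Eta advances.
Eta survives the agenda.

Eta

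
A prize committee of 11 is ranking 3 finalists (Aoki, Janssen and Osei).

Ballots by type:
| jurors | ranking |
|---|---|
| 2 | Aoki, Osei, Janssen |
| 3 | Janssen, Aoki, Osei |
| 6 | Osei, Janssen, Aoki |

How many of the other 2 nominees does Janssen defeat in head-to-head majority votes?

Janssen against each rival (11 jurors):
Janssen vs Aoki: Janssen is ranked higher on 3+6 = 9 ballots, Aoki on 2. Janssen wins 9–2.
Janssen vs Osei: Janssen is ranked higher on 3 ballots, Osei on 8. Osei wins 8–3.
Janssen beats Aoki; loses to Osei — 1 pairwise win.

1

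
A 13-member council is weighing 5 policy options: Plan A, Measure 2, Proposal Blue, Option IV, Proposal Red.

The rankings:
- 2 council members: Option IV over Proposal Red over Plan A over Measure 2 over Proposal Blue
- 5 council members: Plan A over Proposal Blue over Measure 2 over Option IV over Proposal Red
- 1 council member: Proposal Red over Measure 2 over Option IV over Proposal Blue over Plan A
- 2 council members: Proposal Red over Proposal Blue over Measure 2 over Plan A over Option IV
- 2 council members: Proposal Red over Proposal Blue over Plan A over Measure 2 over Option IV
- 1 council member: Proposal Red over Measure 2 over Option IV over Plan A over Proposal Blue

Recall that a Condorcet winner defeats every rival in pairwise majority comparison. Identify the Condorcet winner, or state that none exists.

none

Head-to-head results (13 council members):
Plan A vs Measure 2: Plan A is ranked higher on 2+5+2 = 9 ballots, Measure 2 on 4. Plan A wins 9–4.
Plan A vs Proposal Blue: 8 to 5, Plan A.
Plan A vs Option IV: 9 to 4, Plan A.
Plan A vs Proposal Red: 5 to 8, Proposal Red.
Measure 2 vs Proposal Blue: 4 to 9, Proposal Blue.
Measure 2 vs Option IV: 11 to 2, Measure 2.
Measure 2 vs Proposal Red: 5 for Measure 2, 8 for Proposal Red — Proposal Red by 8–5.
Proposal Blue vs Option IV: 9 to 4, Proposal Blue.
Proposal Blue vs Proposal Red: 5 to 8, Proposal Red.
Option IV vs Proposal Red: Option IV preferred on 2+5 = 7 ballots; Option IV wins 7–6.
Each option drops at least one matchup (Plan A loses to Proposal Red; Measure 2 loses to Plan A; Proposal Blue loses to Plan A; Option IV loses to Plan A; Proposal Red loses to Option IV); the cycle Plan A beats Option IV beats Proposal Red beats Plan A rules out a Condorcet winner.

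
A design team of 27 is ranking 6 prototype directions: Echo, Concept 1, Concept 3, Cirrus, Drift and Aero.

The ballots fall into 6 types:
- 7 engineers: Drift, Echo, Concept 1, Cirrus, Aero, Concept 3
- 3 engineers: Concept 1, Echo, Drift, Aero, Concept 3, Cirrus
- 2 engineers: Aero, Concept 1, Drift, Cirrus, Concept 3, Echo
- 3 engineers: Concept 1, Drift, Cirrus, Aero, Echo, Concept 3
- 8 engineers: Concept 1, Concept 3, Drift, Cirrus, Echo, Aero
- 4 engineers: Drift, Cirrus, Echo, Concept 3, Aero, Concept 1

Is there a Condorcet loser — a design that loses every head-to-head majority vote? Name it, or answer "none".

Head-to-head results (27 engineers):
Echo vs Concept 1: Concept 1 wins 16–11.
Echo vs Concept 3: 17 to 10, Echo.
Echo vs Cirrus: 7+3 = 10 for Echo, 17 for Cirrus — Cirrus by 17–10.
Echo vs Drift: Drift wins 24–3.
Echo vs Aero: Echo wins 22–5.
Concept 1 vs Concept 3: Concept 1, 23–4.
Concept 1 vs Cirrus: Concept 1 is ranked higher on 7+3+2+3+8 = 23 ballots, Cirrus on 4. Concept 1 wins 23–4.
Concept 1 vs Drift: 16 to 11, Concept 1.
Concept 1 vs Aero: 21 to 6, Concept 1.
Concept 3 vs Cirrus: Concept 3 preferred on 3+8 = 11 ballots; Cirrus wins 16–11.
Concept 3 vs Drift: Drift, 19–8.
Concept 3 vs Aero: Concept 3 is ranked higher on 8+4 = 12 ballots, Aero on 15. Aero wins 15–12.
Cirrus–Drift: Drift 27–0.
Cirrus vs Aero: Cirrus preferred on 7+3+8+4 = 22 ballots; Cirrus wins 22–5.
Drift vs Aero: Drift, 25–2.
Concept 3 is beaten in every head-to-head and is the Condorcet loser.

Concept 3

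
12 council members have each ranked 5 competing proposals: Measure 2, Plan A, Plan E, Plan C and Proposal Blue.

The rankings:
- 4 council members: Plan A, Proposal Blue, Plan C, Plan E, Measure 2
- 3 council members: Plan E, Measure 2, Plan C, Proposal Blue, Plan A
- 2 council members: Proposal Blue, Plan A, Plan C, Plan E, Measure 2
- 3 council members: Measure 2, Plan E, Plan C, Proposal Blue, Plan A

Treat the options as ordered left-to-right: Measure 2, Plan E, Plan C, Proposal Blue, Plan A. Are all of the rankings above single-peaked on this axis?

yes

Axis positions: Measure 2=1, Plan E=2, Plan C=3, Proposal Blue=4, Plan A=5.
Bloc 1 (peak Plan A at position 5): ranking walks positions 5-4-3-2-1, expanding outward from the peak — single-peaked.
Bloc 2 (peak Plan E at position 2): ranking walks positions 2-1-3-4-5, expanding outward from the peak — single-peaked.
Bloc 3 (peak Proposal Blue at position 4): ranking walks positions 4-5-3-2-1, expanding outward from the peak — single-peaked.
Bloc 4 (peak Measure 2 at position 1): ranking walks positions 1-2-3-4-5, expanding outward from the peak — single-peaked.
Every ranking is single-peaked on this axis.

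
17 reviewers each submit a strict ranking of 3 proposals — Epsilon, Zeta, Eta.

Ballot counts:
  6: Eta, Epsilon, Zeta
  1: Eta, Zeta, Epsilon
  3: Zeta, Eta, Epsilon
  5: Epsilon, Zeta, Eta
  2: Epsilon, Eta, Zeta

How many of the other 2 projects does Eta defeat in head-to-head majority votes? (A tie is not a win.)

Eta against each rival (17 reviewers):
Eta vs Epsilon: Eta, 10–7.
Eta–Zeta: Eta 9–8.
Eta beats Epsilon, Zeta — 2 pairwise wins.

2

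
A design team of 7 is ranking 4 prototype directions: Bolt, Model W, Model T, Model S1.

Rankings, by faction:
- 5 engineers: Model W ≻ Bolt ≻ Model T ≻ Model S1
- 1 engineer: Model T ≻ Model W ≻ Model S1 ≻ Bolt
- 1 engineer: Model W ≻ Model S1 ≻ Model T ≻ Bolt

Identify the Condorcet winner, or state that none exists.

Model W

Head-to-head results (7 engineers):
Bolt vs Model W: Bolt preferred on 0 ballots; Model W wins 7–0.
Bolt vs Model T: Bolt is ranked higher on 5 ballots, Model T on 2. Bolt wins 5–2.
Bolt vs Model S1: Bolt is ranked higher on 5 ballots, Model S1 on 2. Bolt wins 5–2.
Model W vs Model T: Model W is ranked higher on 5+1 = 6 ballots, Model T on 1. Model W wins 6–1.
Model W vs Model S1: 7 to 0, Model W.
Model T vs Model S1: 6 to 1, Model T.
Only Model W has no losses; Model W is the Condorcet winner.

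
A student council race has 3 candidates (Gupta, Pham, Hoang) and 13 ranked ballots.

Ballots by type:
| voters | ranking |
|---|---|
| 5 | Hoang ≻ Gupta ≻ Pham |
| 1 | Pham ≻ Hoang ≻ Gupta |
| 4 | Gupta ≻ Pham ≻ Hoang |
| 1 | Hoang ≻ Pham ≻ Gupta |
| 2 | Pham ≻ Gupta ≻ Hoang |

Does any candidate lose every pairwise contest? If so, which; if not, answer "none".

none

Head-to-head results (13 voters):
Gupta vs Pham: Gupta, 9–4.
Gupta vs Hoang: 4+2 = 6 for Gupta, 7 for Hoang — Hoang by 7–6.
Pham vs Hoang: Pham wins 7–6.
Each candidate has at least one pairwise win (Gupta beats Pham; Pham beats Hoang; Hoang beats Gupta) — no Condorcet loser.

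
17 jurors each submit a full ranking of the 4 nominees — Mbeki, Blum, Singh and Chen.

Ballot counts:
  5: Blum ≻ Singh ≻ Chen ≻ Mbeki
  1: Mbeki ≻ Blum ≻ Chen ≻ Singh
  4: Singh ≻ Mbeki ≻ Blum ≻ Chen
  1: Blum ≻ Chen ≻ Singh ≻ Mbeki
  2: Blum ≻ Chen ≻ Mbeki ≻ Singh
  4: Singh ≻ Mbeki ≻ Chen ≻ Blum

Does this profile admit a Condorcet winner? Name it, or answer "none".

none

Pairwise majorities:
Mbeki vs Blum: 9 to 8, Mbeki.
Mbeki vs Singh: Mbeki preferred on 1+2 = 3 ballots; Singh wins 14–3.
Mbeki vs Chen: 9 to 8, Mbeki.
Blum vs Singh: Blum is ranked higher on 5+1+1+2 = 9 ballots, Singh on 8. Blum wins 9–8.
Blum vs Chen: Blum preferred on 5+1+4+1+2 = 13 ballots; Blum wins 13–4.
Singh vs Chen: Singh is ranked higher on 5+4+4 = 13 ballots, Chen on 4. Singh wins 13–4.
No nominee is unbeaten: Mbeki loses to Singh; Blum loses to Mbeki; Singh loses to Blum; Chen loses to Mbeki. In particular Mbeki → Blum → Singh → Mbeki is a majority cycle — no Condorcet winner exists.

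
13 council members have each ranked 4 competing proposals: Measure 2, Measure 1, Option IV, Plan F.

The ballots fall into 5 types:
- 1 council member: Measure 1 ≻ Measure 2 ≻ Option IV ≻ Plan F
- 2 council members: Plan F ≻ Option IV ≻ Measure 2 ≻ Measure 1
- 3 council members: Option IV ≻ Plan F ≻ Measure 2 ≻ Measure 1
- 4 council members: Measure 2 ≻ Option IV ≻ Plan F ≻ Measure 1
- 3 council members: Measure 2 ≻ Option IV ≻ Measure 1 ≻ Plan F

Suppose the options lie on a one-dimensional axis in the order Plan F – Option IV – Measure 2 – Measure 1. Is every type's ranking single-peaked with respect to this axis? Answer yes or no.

yes

Axis positions: Plan F=1, Option IV=2, Measure 2=3, Measure 1=4.
Type 1 (peak Measure 1 at position 4): ranking walks positions 4-3-2-1, expanding outward from the peak — single-peaked.
Type 2 (peak Plan F at position 1): ranking walks positions 1-2-3-4, expanding outward from the peak — single-peaked.
Type 3 (peak Option IV at position 2): ranking walks positions 2-1-3-4, expanding outward from the peak — single-peaked.
Type 4 (peak Measure 2 at position 3): ranking walks positions 3-2-1-4, expanding outward from the peak — single-peaked.
Type 5 (peak Measure 2 at position 3): ranking walks positions 3-2-4-1, expanding outward from the peak — single-peaked.
Every ranking is single-peaked on this axis.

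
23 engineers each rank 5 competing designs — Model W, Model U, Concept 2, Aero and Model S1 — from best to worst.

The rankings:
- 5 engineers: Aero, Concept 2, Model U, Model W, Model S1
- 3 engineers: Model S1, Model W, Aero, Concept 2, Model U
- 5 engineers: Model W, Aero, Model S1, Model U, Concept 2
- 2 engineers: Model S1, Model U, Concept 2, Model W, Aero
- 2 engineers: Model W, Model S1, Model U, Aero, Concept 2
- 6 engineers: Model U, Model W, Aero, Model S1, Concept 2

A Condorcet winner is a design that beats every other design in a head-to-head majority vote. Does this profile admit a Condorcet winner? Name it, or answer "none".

none

Head-to-head results (23 engineers):
Model W vs Model U: Model U wins 13–10.
Model W vs Concept 2: Model W is ranked higher on 3+5+2+6 = 16 ballots, Concept 2 on 7. Model W wins 16–7.
Model W vs Aero: Model W preferred on 3+5+2+2+6 = 18 ballots; Model W wins 18–5.
Model W–Model S1: Model W 18–5.
Model U–Concept 2: Model U 15–8.
Model U vs Aero: Aero, 13–10.
Model U vs Model S1: Model S1, 12–11.
Concept 2 vs Aero: Aero, 21–2.
Concept 2 vs Model S1: 5 to 18, Model S1.
Aero vs Model S1: Aero is ranked higher on 5+5+6 = 16 ballots, Model S1 on 7. Aero wins 16–7.
No design is unbeaten: Model W loses to Model U; Model U loses to Aero; Concept 2 loses to Model W; Aero loses to Model W; Model S1 loses to Model W. In particular Model W beats Aero beats Model U beats Model W is a majority cycle — no Condorcet winner exists.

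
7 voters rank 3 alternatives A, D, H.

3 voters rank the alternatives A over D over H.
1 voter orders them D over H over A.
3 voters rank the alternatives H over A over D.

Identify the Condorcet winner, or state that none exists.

Check each pair by majority over 7 ballots:
A vs D: A, 6–1.
A vs H: H, 4–3.
D vs H: D, 4–3.
Each alternative drops at least one matchup (A loses to H; D loses to A; H loses to D); the cycle A > D > H > A rules out a Condorcet winner.

none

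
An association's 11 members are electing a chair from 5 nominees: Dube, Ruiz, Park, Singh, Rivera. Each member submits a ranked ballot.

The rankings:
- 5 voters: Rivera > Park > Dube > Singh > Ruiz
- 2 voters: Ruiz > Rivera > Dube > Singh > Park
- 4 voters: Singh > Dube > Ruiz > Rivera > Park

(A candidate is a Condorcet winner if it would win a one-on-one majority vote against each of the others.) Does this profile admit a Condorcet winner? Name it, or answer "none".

Pairwise majorities:
Dube vs Ruiz: Dube, 9–2.
Dube vs Park: Dube wins 6–5.
Dube–Singh: Dube 7–4.
Dube vs Rivera: Dube is ranked higher on 4 ballots, Rivera on 7. Rivera wins 7–4.
Ruiz vs Park: Ruiz, 6–5.
Ruiz vs Singh: Singh, 9–2.
Ruiz vs Rivera: Ruiz, 6–5.
Park vs Singh: 5 to 6, Singh.
Park–Rivera: Rivera 11–0.
Singh–Rivera: Rivera 7–4.
Every candidate loses at least once (Dube loses to Rivera; Ruiz loses to Dube; Park loses to Dube; Singh loses to Dube; Rivera loses to Ruiz). The majority relation contains the cycle Dube beats Ruiz beats Rivera beats Dube, so there is no Condorcet winner.

none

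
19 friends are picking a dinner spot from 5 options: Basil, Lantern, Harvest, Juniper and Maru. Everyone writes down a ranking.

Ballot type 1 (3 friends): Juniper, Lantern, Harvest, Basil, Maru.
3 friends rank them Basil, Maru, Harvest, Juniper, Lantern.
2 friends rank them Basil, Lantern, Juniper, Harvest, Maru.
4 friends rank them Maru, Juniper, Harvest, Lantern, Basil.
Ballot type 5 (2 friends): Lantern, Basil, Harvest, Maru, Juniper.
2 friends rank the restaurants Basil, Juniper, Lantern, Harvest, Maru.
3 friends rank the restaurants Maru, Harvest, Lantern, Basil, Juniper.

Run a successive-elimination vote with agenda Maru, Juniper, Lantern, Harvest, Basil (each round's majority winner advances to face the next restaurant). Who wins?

Basil

Round 1: Maru vs Juniper — 12–7, Maru advances.
Round 2: Maru vs Lantern — 10–9, Maru advances.
Round 3: Maru vs Harvest — 10–9, Maru advances.
Round 4: Maru vs Basil — 7–12, Basil advances.
The agenda winner is Basil.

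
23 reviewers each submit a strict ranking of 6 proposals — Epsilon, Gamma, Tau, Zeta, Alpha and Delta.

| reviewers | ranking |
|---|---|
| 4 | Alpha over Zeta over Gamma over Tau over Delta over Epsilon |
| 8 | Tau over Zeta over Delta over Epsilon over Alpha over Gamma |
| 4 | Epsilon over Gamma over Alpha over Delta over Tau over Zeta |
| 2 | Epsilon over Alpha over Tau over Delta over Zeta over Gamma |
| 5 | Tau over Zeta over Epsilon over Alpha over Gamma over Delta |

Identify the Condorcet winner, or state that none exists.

Tau

Pairwise majorities:
Epsilon vs Gamma: Epsilon wins 19–4.
Epsilon–Tau: Tau 17–6.
Epsilon vs Zeta: Zeta wins 17–6.
Epsilon vs Alpha: Epsilon, 19–4.
Epsilon vs Delta: Delta wins 12–11.
Gamma–Tau: Tau 15–8.
Gamma vs Zeta: Zeta, 19–4.
Gamma–Alpha: Alpha 19–4.
Gamma–Delta: Gamma 13–10.
Tau–Zeta: Tau 19–4.
Tau vs Alpha: Tau, 13–10.
Tau vs Delta: Tau, 19–4.
Zeta vs Alpha: Zeta, 13–10.
Zeta vs Delta: Zeta, 17–6.
Alpha vs Delta: Alpha, 15–8.
Tau wins every pairwise contest, so Tau is the Condorcet winner.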